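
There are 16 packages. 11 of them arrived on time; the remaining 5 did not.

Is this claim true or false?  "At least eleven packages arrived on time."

Truth condition: |A ∩ B| ≥ 11.
|A| = 16, |A ∩ B| = 11, |A ∖ B| = 5.
|A ∩ B| = 11, so the statement is true.

True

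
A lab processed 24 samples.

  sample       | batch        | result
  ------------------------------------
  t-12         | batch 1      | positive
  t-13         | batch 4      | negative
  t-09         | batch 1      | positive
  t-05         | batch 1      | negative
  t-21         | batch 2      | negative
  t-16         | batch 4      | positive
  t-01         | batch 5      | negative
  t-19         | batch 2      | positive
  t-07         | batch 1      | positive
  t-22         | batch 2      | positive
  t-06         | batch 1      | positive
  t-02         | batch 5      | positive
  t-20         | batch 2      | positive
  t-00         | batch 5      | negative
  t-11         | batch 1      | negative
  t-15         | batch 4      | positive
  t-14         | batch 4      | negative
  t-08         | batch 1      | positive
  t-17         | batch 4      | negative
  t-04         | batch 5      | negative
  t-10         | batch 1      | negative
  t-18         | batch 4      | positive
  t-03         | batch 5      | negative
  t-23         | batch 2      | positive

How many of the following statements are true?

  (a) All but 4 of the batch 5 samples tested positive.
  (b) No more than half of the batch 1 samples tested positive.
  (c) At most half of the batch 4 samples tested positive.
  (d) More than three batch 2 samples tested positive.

3

(a) batch 5: |A| = 5, |A ∩ B| = 1; needs |A ∖ B| = 4 — true.
(b) batch 1: |A| = 8, |A ∩ B| = 5; needs |A ∩ B| ≤ |A ∖ B| — false.
(c) batch 4: |A| = 6, |A ∩ B| = 3; needs |A ∩ B| ≤ |A ∖ B| — true.
(d) batch 2: |A| = 5, |A ∩ B| = 4; needs |A ∩ B| > 3 — true.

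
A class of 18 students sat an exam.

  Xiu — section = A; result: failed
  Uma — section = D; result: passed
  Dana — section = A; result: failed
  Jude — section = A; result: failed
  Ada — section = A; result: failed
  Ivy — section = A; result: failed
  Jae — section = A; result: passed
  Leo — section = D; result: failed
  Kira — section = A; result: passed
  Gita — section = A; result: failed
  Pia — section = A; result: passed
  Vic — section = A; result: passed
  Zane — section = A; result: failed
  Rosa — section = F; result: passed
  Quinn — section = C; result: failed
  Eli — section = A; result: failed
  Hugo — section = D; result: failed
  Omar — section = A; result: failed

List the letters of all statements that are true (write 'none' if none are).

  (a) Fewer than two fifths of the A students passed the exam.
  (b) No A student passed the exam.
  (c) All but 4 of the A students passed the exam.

|A| = 13, |A ∩ B| = 4, |A ∖ B| = 9.
(a) |A ∩ B| / |A| < 2/5: holds.
(b) A ∩ B = ∅ (|A ∩ B| = 0): fails.
(c) |A ∖ B| = 4: fails.

(a)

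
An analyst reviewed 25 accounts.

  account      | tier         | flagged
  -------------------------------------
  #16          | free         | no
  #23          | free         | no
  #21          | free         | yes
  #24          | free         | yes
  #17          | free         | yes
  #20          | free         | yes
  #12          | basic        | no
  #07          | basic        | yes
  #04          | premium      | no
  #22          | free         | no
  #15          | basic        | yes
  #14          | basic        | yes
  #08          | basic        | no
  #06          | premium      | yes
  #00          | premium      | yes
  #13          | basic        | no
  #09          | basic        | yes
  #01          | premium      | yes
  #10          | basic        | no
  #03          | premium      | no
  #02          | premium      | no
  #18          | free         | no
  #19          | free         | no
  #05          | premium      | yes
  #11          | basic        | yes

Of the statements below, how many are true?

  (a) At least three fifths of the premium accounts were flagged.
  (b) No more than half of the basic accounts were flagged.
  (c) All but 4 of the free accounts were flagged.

(a) premium: |A| = 7, |A ∩ B| = 4; needs |A ∩ B| / |A| ≥ 3/5 — false.
(b) basic: |A| = 9, |A ∩ B| = 5; needs |A ∩ B| ≤ |A ∖ B| — false.
(c) free: |A| = 9, |A ∩ B| = 4; needs |A ∖ B| = 4 — false.

0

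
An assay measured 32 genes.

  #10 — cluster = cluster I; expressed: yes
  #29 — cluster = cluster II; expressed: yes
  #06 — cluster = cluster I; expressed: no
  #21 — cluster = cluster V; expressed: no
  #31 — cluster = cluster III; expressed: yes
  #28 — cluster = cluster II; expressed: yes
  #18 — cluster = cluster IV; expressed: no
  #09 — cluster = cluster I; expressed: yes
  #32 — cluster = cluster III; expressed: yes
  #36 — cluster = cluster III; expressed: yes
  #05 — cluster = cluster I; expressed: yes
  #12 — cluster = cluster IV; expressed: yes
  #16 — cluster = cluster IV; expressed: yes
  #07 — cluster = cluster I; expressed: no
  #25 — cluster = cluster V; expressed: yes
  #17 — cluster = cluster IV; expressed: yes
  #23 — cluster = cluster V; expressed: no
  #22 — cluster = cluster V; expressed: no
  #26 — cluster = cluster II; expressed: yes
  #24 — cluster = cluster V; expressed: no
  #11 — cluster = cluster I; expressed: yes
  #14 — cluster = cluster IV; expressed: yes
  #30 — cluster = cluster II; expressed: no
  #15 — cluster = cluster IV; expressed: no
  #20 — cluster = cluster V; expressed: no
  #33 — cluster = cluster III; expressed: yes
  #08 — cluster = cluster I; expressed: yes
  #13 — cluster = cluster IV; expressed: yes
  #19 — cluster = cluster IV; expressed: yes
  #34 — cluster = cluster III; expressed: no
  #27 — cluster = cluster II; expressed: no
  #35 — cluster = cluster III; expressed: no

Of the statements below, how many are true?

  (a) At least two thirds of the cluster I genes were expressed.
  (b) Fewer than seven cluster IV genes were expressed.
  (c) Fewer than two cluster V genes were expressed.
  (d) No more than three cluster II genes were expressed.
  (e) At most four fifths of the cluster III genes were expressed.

5

(a) cluster I: |A| = 7, |A ∩ B| = 5; needs |A ∩ B| / |A| ≥ 2/3 — true.
(b) cluster IV: |A| = 8, |A ∩ B| = 6; needs |A ∩ B| < 7 — true.
(c) cluster V: |A| = 6, |A ∩ B| = 1; needs |A ∩ B| < 2 — true.
(d) cluster II: |A| = 5, |A ∩ B| = 3; needs |A ∩ B| ≤ 3 — true.
(e) cluster III: |A| = 6, |A ∩ B| = 4; needs |A ∩ B| / |A| ≤ 4/5 — true.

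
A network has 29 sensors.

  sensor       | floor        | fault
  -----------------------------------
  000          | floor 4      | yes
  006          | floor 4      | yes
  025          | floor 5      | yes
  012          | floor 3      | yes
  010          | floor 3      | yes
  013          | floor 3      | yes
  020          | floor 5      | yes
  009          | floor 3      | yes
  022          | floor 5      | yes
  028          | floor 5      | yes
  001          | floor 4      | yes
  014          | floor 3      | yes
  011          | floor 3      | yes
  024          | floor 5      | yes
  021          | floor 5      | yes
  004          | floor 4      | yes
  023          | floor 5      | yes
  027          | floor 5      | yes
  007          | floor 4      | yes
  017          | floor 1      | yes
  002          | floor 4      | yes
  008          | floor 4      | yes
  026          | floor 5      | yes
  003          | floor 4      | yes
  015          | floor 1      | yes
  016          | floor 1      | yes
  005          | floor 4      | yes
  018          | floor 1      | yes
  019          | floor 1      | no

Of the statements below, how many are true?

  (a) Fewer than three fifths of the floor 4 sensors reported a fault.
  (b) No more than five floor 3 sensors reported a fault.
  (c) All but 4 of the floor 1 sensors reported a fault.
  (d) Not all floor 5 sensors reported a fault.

0

(a) floor 4: |A| = 9, |A ∩ B| = 9; needs |A ∩ B| / |A| < 3/5 — false.
(b) floor 3: |A| = 6, |A ∩ B| = 6; needs |A ∩ B| ≤ 5 — false.
(c) floor 1: |A| = 5, |A ∩ B| = 4; needs |A ∖ B| = 4 — false.
(d) floor 5: |A| = 9, |A ∩ B| = 9; needs A ⊄ B (|A ∖ B| ≥ 1) — false.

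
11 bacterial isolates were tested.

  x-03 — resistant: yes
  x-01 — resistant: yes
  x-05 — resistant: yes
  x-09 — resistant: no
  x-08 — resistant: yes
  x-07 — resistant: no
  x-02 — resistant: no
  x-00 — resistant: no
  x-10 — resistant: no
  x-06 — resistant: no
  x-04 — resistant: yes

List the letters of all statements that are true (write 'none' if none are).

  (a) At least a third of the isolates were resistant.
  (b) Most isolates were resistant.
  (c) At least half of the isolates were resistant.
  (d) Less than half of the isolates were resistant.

|A| = 11, |A ∩ B| = 5, |A ∖ B| = 6.
(a) |A ∩ B| / |A| ≥ 1/3: holds.
(b) |A ∩ B| > |A ∖ B|: fails.
(c) |A ∩ B| ≥ |A ∖ B|: fails.
(d) |A ∩ B| < |A ∖ B|: holds.

(a), (d)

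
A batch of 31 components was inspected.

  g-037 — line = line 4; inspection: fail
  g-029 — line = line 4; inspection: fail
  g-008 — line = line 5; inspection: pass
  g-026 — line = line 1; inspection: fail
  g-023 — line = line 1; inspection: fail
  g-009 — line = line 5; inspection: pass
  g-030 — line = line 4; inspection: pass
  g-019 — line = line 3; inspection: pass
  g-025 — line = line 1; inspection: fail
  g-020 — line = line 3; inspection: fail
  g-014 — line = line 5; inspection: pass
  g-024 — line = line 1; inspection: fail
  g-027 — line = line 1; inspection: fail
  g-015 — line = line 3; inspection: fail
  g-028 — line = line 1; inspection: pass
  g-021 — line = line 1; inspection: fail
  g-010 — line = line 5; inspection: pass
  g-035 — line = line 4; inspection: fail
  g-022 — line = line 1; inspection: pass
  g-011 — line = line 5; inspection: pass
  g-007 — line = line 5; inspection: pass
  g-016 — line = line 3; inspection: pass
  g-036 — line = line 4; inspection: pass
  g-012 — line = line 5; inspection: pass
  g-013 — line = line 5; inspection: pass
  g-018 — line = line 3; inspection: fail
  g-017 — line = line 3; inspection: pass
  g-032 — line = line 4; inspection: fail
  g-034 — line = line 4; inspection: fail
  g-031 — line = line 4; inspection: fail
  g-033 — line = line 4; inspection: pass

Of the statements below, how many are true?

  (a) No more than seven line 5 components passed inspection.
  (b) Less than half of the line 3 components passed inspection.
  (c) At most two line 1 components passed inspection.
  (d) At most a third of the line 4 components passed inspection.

(a) line 5: |A| = 8, |A ∩ B| = 8; needs |A ∩ B| ≤ 7 — false.
(b) line 3: |A| = 6, |A ∩ B| = 3; needs |A ∩ B| < |A ∖ B| — false.
(c) line 1: |A| = 8, |A ∩ B| = 2; needs |A ∩ B| ≤ 2 — true.
(d) line 4: |A| = 9, |A ∩ B| = 3; needs |A ∩ B| / |A| ≤ 1/3 — true.

2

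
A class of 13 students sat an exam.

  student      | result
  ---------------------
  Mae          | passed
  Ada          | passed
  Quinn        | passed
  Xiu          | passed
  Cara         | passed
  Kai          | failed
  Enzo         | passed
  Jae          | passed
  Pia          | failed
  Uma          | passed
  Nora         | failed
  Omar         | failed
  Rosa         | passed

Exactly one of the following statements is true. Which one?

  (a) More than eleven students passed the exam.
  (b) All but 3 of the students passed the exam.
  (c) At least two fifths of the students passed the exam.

(c)

|A| = 13, |A ∩ B| = 9, |A ∖ B| = 4.
(a) requires |A ∩ B| > 11: false.
(b) requires |A ∖ B| = 3: false.
(c) requires |A ∩ B| / |A| ≥ 2/5: true.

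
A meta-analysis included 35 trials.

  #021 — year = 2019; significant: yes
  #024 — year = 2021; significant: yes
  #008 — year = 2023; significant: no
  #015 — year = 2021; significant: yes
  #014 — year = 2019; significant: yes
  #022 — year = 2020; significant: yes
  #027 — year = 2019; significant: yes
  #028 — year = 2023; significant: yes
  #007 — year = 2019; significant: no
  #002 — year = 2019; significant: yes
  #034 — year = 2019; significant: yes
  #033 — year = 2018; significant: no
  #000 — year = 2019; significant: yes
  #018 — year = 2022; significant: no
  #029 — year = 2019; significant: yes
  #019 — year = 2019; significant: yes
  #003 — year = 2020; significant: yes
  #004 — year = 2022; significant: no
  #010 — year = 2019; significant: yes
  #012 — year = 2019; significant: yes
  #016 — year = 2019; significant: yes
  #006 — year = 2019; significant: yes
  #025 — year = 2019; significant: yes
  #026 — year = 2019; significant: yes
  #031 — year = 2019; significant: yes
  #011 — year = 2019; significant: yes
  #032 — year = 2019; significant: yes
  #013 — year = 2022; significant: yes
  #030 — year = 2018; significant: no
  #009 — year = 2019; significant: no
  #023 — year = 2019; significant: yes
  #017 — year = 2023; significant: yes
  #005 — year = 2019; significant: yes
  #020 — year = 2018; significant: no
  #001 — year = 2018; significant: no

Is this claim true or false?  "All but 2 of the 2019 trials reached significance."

True

'All but 2 of the 2019 trials reached significance' holds iff |A ∖ B| = 2.
|A| = 21, |A ∩ B| = 19, |A ∖ B| = 2.
|A ∖ B| = 2, so the statement is true.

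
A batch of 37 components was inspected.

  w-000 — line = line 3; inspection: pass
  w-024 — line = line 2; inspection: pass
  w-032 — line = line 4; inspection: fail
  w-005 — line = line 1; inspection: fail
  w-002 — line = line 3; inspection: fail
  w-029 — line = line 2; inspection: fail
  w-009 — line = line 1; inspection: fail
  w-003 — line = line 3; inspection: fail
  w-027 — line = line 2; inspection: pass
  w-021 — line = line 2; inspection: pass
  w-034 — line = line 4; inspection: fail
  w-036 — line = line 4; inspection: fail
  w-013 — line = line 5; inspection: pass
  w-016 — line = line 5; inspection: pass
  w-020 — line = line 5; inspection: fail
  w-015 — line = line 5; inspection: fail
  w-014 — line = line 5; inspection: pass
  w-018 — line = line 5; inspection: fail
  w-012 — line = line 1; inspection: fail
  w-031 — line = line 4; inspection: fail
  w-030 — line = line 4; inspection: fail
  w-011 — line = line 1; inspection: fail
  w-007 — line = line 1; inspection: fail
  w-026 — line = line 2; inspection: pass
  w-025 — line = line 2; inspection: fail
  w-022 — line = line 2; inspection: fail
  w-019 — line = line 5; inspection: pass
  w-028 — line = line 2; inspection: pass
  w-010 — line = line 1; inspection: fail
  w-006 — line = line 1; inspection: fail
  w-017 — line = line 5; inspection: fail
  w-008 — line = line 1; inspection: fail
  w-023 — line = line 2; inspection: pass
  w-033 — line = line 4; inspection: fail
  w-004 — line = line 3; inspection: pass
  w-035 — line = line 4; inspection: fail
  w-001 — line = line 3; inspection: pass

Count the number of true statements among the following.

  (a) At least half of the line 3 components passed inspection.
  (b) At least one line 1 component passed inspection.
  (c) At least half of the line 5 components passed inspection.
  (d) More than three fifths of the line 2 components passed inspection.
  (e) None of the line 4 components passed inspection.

(a) line 3: |A| = 5, |A ∩ B| = 3; needs |A ∩ B| ≥ |A ∖ B| — true.
(b) line 1: |A| = 8, |A ∩ B| = 0; needs A ∩ B ≠ ∅ (|A ∩ B| ≥ 1) — false.
(c) line 5: |A| = 8, |A ∩ B| = 4; needs |A ∩ B| ≥ |A ∖ B| — true.
(d) line 2: |A| = 9, |A ∩ B| = 6; needs |A ∩ B| / |A| > 3/5 — true.
(e) line 4: |A| = 7, |A ∩ B| = 0; needs A ∩ B = ∅ (|A ∩ B| = 0) — true.

4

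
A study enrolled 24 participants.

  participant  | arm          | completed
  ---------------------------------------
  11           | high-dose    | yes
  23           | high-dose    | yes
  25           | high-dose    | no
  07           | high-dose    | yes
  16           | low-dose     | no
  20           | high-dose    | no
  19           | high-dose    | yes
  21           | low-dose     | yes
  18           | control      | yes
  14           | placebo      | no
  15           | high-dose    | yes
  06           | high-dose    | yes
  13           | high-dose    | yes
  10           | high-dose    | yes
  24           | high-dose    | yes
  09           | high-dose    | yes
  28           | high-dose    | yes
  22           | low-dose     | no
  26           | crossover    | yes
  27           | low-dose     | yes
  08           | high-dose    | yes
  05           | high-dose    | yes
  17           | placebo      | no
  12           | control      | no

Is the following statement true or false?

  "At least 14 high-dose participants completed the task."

False

Truth condition: |A ∩ B| ≥ 14.
|A| = 15, |A ∩ B| = 13, |A ∖ B| = 2.
|A ∩ B| = 13, so the statement is false.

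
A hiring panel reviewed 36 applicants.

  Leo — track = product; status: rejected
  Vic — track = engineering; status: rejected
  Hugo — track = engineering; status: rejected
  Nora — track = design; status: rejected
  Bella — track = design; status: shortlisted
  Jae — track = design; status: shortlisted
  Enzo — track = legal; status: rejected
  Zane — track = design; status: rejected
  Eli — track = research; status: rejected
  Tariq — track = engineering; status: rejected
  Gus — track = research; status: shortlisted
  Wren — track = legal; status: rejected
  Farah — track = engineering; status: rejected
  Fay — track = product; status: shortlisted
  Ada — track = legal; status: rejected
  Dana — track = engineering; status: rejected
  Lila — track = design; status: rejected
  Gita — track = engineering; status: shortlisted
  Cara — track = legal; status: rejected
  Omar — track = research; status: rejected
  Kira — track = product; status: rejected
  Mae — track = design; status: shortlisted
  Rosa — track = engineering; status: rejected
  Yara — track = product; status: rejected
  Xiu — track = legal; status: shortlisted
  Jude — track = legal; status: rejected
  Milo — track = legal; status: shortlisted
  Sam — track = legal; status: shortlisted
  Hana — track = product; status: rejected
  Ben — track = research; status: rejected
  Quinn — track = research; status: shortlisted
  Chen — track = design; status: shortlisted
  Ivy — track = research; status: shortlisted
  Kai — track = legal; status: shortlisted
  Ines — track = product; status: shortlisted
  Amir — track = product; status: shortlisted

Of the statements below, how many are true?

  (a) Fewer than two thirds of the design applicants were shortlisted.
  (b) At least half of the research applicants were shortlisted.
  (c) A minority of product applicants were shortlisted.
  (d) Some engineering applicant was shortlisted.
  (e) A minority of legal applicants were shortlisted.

(a) design: |A| = 7, |A ∩ B| = 4; needs |A ∩ B| / |A| < 2/3 — true.
(b) research: |A| = 6, |A ∩ B| = 3; needs |A ∩ B| ≥ |A ∖ B| — true.
(c) product: |A| = 7, |A ∩ B| = 3; needs |A ∩ B| < |A ∖ B| — true.
(d) engineering: |A| = 7, |A ∩ B| = 1; needs A ∩ B ≠ ∅ (|A ∩ B| ≥ 1) — true.
(e) legal: |A| = 9, |A ∩ B| = 4; needs |A ∩ B| < |A ∖ B| — true.

5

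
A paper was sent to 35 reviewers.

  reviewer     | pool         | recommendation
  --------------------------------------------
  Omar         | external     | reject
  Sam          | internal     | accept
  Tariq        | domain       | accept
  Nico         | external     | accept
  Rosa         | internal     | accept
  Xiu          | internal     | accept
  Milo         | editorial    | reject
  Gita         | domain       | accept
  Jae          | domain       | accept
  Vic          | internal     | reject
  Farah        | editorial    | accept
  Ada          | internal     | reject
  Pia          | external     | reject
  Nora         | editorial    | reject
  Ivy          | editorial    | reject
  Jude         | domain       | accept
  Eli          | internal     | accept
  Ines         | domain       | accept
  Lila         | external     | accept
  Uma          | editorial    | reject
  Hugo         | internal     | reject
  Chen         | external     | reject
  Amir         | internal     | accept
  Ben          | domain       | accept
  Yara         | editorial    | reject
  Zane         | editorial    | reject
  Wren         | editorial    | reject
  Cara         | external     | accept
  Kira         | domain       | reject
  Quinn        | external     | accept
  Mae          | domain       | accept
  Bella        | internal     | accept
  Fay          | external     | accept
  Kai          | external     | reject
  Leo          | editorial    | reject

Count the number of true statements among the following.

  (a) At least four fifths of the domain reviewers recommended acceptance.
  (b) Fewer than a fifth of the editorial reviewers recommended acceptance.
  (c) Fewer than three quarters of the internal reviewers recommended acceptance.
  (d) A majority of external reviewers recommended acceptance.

4

(a) domain: |A| = 8, |A ∩ B| = 7; needs |A ∩ B| / |A| ≥ 4/5 — true.
(b) editorial: |A| = 9, |A ∩ B| = 1; needs |A ∩ B| / |A| < 1/5 — true.
(c) internal: |A| = 9, |A ∩ B| = 6; needs |A ∩ B| / |A| < 3/4 — true.
(d) external: |A| = 9, |A ∩ B| = 5; needs |A ∩ B| > |A ∖ B| — true.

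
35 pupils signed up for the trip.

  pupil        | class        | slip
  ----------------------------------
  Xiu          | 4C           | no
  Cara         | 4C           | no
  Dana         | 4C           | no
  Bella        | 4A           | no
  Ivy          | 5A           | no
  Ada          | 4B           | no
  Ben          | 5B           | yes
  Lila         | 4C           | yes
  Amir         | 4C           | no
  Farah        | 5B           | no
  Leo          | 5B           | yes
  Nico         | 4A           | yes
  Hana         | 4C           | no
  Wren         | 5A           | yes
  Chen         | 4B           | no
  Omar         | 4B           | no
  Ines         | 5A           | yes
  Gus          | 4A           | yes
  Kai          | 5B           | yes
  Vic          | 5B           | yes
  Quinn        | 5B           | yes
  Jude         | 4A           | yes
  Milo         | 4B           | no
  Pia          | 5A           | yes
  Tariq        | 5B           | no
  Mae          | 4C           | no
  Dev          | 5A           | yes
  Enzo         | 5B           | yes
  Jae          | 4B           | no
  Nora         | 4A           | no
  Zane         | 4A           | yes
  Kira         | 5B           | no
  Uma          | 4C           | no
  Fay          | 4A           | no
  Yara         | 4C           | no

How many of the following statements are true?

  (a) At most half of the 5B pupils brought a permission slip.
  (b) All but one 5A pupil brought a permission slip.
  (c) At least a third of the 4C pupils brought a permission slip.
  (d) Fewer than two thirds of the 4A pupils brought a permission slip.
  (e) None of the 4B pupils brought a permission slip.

3

(a) 5B: |A| = 9, |A ∩ B| = 6; needs |A ∩ B| ≤ |A ∖ B| — false.
(b) 5A: |A| = 5, |A ∩ B| = 4; needs |A ∖ B| = 1 — true.
(c) 4C: |A| = 9, |A ∩ B| = 1; needs |A ∩ B| / |A| ≥ 1/3 — false.
(d) 4A: |A| = 7, |A ∩ B| = 4; needs |A ∩ B| / |A| < 2/3 — true.
(e) 4B: |A| = 5, |A ∩ B| = 0; needs A ∩ B = ∅ (|A ∩ B| = 0) — true.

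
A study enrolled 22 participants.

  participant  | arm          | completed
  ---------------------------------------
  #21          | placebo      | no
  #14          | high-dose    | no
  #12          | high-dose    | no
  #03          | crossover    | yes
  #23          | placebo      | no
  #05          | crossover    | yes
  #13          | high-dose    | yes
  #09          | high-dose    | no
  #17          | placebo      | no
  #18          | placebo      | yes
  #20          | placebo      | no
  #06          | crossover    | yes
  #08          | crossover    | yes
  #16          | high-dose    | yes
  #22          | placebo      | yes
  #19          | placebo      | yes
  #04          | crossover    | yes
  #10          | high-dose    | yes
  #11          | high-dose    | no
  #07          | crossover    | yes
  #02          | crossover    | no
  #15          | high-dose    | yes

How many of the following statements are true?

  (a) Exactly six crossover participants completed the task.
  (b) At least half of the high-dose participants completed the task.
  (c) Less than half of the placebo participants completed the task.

(a) crossover: |A| = 7, |A ∩ B| = 6; needs |A ∩ B| = 6 — true.
(b) high-dose: |A| = 8, |A ∩ B| = 4; needs |A ∩ B| ≥ |A ∖ B| — true.
(c) placebo: |A| = 7, |A ∩ B| = 3; needs |A ∩ B| < |A ∖ B| — true.

3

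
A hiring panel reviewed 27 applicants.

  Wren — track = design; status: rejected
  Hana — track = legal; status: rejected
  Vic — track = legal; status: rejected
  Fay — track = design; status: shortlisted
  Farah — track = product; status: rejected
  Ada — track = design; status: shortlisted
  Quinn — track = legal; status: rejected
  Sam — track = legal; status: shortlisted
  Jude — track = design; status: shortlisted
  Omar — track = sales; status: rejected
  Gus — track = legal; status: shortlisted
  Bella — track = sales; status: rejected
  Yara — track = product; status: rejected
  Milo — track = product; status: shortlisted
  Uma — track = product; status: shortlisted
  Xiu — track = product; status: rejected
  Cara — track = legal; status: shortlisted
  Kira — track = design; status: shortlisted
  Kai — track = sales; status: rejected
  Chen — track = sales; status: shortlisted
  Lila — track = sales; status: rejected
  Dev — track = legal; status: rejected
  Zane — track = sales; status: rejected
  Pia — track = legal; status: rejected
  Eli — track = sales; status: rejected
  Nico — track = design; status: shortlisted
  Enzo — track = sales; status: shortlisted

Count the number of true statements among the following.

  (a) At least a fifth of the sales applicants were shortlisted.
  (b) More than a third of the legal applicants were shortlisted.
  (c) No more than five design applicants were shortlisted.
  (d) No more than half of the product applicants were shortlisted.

4

(a) sales: |A| = 8, |A ∩ B| = 2; needs |A ∩ B| / |A| ≥ 1/5 — true.
(b) legal: |A| = 8, |A ∩ B| = 3; needs |A ∩ B| / |A| > 1/3 — true.
(c) design: |A| = 6, |A ∩ B| = 5; needs |A ∩ B| ≤ 5 — true.
(d) product: |A| = 5, |A ∩ B| = 2; needs |A ∩ B| ≤ |A ∖ B| — true.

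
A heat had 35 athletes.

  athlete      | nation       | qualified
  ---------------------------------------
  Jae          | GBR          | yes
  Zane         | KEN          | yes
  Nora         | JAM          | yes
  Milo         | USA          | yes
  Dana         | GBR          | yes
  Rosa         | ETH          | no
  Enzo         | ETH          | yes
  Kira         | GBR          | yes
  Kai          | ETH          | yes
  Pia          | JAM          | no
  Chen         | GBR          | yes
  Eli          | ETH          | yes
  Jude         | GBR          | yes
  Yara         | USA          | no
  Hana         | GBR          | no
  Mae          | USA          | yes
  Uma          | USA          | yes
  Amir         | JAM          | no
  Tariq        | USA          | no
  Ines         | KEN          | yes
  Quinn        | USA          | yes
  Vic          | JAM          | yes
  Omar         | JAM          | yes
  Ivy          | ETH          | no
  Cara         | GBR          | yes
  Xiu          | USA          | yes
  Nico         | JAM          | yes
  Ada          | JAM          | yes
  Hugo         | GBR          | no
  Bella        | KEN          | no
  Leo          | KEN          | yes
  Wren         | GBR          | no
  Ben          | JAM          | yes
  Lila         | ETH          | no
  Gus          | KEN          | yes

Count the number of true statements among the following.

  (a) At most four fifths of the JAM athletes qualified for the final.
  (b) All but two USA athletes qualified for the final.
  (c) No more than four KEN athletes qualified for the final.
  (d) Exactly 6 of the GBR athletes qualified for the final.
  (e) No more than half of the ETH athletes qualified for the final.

5

(a) JAM: |A| = 8, |A ∩ B| = 6; needs |A ∩ B| / |A| ≤ 4/5 — true.
(b) USA: |A| = 7, |A ∩ B| = 5; needs |A ∖ B| = 2 — true.
(c) KEN: |A| = 5, |A ∩ B| = 4; needs |A ∩ B| ≤ 4 — true.
(d) GBR: |A| = 9, |A ∩ B| = 6; needs |A ∩ B| = 6 — true.
(e) ETH: |A| = 6, |A ∩ B| = 3; needs |A ∩ B| ≤ |A ∖ B| — true.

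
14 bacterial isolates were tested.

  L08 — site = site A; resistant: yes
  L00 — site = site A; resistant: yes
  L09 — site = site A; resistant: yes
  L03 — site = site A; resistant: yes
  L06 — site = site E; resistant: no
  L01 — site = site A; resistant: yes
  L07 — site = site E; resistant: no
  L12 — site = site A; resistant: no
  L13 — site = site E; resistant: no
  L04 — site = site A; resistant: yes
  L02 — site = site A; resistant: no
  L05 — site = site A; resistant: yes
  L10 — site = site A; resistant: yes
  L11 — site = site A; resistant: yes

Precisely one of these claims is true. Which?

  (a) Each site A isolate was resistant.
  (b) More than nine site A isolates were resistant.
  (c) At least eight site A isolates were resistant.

|A| = 11, |A ∩ B| = 9, |A ∖ B| = 2.
(a) requires A ⊆ B, i.e. every element of A is in B (|A ∖ B| = 0): false.
(b) requires |A ∩ B| > 9: false.
(c) requires |A ∩ B| ≥ 8: true.

(c)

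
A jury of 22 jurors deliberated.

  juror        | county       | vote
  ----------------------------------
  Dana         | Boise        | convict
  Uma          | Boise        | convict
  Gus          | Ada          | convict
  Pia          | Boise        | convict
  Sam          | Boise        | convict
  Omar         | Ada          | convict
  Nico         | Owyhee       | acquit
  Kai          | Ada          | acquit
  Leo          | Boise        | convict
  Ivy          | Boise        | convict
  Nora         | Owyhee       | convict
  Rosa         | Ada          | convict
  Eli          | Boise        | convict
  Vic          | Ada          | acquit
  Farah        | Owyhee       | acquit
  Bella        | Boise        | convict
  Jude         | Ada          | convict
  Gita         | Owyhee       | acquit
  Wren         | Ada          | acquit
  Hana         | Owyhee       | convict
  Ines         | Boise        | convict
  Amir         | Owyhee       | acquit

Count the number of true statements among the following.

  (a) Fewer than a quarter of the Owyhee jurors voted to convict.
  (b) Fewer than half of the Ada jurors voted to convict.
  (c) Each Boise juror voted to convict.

(a) Owyhee: |A| = 6, |A ∩ B| = 2; needs |A ∩ B| / |A| < 1/4 — false.
(b) Ada: |A| = 7, |A ∩ B| = 4; needs |A ∩ B| < |A ∖ B| — false.
(c) Boise: |A| = 9, |A ∩ B| = 9; needs A ⊆ B, i.e. every element of A is in B (|A ∖ B| = 0) — true.

1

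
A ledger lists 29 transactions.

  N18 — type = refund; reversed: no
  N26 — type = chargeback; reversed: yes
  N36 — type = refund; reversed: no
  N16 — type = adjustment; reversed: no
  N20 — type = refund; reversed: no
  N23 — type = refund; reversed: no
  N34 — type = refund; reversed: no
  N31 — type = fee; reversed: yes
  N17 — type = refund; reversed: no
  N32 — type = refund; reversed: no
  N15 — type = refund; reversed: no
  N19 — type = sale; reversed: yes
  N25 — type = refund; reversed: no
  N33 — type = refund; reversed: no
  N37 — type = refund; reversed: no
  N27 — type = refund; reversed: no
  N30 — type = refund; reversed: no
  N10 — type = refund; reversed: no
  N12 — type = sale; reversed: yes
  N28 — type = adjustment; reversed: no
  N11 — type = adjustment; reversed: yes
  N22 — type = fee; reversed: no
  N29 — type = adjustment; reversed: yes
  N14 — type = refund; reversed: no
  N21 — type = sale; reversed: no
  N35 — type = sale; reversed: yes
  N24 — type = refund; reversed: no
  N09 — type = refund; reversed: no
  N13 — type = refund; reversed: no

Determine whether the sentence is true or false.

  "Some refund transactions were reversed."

False

'Some refund transactions were reversed' holds iff A ∩ B ≠ ∅ (|A ∩ B| ≥ 1).
|A| = 18, |A ∩ B| = 0, |A ∖ B| = 18.
So the statement is false.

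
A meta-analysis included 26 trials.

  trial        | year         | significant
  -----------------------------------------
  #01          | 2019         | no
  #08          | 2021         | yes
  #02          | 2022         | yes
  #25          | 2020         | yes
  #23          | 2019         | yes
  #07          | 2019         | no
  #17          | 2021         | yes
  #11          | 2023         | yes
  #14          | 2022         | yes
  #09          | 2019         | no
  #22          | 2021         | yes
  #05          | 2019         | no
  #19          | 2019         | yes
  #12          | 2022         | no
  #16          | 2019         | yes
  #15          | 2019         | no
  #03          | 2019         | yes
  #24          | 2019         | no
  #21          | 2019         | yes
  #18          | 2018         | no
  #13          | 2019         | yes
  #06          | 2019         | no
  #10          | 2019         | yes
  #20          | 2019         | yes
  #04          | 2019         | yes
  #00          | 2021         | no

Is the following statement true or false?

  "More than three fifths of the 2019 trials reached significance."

False

Truth condition: |A ∩ B| / |A| > 3/5.
|A| = 16, |A ∩ B| = 9, |A ∖ B| = 7.
|A ∩ B|/|A| = 9/16, so the statement is false.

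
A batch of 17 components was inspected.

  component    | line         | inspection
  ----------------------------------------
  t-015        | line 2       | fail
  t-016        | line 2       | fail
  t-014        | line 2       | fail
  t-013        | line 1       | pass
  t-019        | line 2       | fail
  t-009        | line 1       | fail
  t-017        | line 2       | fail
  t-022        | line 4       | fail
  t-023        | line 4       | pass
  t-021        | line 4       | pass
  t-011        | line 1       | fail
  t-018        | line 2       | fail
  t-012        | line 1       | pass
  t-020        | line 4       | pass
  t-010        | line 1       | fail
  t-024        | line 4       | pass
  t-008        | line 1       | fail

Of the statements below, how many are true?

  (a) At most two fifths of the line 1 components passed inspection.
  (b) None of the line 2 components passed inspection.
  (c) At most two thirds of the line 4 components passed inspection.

(a) line 1: |A| = 6, |A ∩ B| = 2; needs |A ∩ B| / |A| ≤ 2/5 — true.
(b) line 2: |A| = 6, |A ∩ B| = 0; needs A ∩ B = ∅ (|A ∩ B| = 0) — true.
(c) line 4: |A| = 5, |A ∩ B| = 4; needs |A ∩ B| / |A| ≤ 2/3 — false.

2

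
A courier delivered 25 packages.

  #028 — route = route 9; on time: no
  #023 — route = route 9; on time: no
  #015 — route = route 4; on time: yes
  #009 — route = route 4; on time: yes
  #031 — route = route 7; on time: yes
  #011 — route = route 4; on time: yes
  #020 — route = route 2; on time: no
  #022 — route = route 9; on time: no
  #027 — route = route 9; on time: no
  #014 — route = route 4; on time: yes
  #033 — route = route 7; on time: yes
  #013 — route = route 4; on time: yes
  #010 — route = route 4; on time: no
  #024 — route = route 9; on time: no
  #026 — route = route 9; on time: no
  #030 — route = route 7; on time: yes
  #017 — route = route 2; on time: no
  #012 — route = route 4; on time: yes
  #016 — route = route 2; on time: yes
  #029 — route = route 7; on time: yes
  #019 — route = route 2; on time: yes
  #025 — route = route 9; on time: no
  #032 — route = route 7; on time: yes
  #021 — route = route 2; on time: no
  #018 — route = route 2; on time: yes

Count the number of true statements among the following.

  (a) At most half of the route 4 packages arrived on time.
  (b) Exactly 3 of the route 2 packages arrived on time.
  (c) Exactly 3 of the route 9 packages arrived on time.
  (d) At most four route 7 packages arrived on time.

1

(a) route 4: |A| = 7, |A ∩ B| = 6; needs |A ∩ B| ≤ |A ∖ B| — false.
(b) route 2: |A| = 6, |A ∩ B| = 3; needs |A ∩ B| = 3 — true.
(c) route 9: |A| = 7, |A ∩ B| = 0; needs |A ∩ B| = 3 — false.
(d) route 7: |A| = 5, |A ∩ B| = 5; needs |A ∩ B| ≤ 4 — false.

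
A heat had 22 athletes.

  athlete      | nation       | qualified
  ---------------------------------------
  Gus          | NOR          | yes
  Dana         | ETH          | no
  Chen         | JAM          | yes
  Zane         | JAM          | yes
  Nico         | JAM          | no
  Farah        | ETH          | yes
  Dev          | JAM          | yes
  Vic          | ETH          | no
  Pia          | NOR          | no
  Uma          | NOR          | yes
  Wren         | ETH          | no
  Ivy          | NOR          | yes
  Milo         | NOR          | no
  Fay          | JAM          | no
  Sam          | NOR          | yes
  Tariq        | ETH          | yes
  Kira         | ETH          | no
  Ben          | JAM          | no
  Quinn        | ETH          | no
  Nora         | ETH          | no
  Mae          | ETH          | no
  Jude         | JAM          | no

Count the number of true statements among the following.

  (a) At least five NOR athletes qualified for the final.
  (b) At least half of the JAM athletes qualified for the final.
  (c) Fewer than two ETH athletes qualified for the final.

(a) NOR: |A| = 6, |A ∩ B| = 4; needs |A ∩ B| ≥ 5 — false.
(b) JAM: |A| = 7, |A ∩ B| = 3; needs |A ∩ B| ≥ |A ∖ B| — false.
(c) ETH: |A| = 9, |A ∩ B| = 2; needs |A ∩ B| < 2 — false.

0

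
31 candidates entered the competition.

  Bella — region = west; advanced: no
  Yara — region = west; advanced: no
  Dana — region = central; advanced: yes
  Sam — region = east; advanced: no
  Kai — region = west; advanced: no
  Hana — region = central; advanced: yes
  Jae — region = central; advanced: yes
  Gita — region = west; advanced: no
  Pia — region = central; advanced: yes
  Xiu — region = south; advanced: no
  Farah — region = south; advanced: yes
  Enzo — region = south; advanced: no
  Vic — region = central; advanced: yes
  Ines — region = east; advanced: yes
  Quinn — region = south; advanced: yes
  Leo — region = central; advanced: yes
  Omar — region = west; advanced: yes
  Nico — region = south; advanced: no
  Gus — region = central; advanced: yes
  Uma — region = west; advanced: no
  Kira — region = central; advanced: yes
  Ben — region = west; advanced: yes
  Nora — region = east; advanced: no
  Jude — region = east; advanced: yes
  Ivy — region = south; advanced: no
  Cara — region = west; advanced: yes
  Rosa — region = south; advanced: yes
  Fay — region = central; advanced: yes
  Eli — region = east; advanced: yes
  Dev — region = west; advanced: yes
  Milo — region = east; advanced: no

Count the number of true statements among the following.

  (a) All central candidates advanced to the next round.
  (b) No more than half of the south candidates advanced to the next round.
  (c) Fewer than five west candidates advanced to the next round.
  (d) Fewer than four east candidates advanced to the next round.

(a) central: |A| = 9, |A ∩ B| = 9; needs A ⊆ B, i.e. every element of A is in B (|A ∖ B| = 0) — true.
(b) south: |A| = 7, |A ∩ B| = 3; needs |A ∩ B| ≤ |A ∖ B| — true.
(c) west: |A| = 9, |A ∩ B| = 4; needs |A ∩ B| < 5 — true.
(d) east: |A| = 6, |A ∩ B| = 3; needs |A ∩ B| < 4 — true.

4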